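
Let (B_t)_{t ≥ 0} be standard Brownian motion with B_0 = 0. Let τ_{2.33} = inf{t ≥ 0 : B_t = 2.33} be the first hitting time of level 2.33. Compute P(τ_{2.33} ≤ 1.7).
P(τ_{2.33} ≤ 1.7) = 2(1 − Φ(2.33/√1.7)) = 2(1 − Φ(1.7870)) ≈ 0.0739

By the reflection principle for standard BM, P(τ_b ≤ t) = 2 · P(B_t ≥ b). Since B_t ~ N(0, t), P(B_t ≥ 2.33) = 1 − Φ(2.33/√t) = 1 − Φ(2.33/√1.7) = 1 − Φ(1.7870) ≈ 0.03697. Doubling: P(τ_{2.33} ≤ 1.7) ≈ 2 · 0.03697 = 0.07394 ≈ 0.0739.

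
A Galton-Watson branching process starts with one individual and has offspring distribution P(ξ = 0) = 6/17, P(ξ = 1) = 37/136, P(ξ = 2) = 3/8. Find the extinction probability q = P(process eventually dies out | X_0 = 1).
q = 16/17

The pgf is f(s) = 6/17 + 37/136·s + 3/8·s². The extinction probability q is the smallest fixed point of f in [0, 1]. Setting s = f(s):
  3/8·s² + (37/136 − 1)·s + 6/17 = 0
  3/8·s² − (6/17 + 3/8)·s + 6/17 = 0
which factors as (s − 1)·(3/8·s − 6/17) = 0, giving roots s = 1 and s = (6/17)/(3/8) = 16/17.
Mean offspring μ = 37/136 + 2·3/8 = 139/136 > 1 (supercritical), so q < 1. The extinction probability is the smaller root: q = (6/17)/(3/8) = 16/17.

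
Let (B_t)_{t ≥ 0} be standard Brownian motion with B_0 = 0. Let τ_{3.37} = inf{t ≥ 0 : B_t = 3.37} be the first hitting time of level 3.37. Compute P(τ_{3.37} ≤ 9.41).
P(τ_{3.37} ≤ 9.41) = 2(1 − Φ(3.37/√9.41)) = 2(1 − Φ(1.0986)) ≈ 0.2719

By the reflection principle for standard BM, P(τ_b ≤ t) = 2 · P(B_t ≥ b). Since B_t ~ N(0, t), P(B_t ≥ 3.37) = 1 − Φ(3.37/√t) = 1 − Φ(3.37/√9.41) = 1 − Φ(1.0986) ≈ 0.13597. Doubling: P(τ_{3.37} ≤ 9.41) ≈ 2 · 0.13597 = 0.27194 ≈ 0.2719.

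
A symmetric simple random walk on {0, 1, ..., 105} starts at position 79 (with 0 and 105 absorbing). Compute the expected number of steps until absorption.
E[τ | X_0 = 79] = 2054

Let v_k = E[τ | X_0 = k]. Boundary: v_0 = v_105 = 0. Recurrence: v_k = 1 + (v_{k-1} + v_{k+1})/2 for 1 ≤ k ≤ 104. The particular solution to v_k − (v_{k-1} + v_{k+1})/2 = 1 is v_k = −k^2. Adding homogeneous solution A + B k and matching boundaries gives v_k = k (105 − k). Substituting k = 79: v_79 = 79 · 26 = 2054.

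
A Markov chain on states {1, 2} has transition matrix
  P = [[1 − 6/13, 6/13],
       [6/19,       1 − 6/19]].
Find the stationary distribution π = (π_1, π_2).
π_1 = 13/32, π_2 = 19/32

Solve πP = π with π_1 + π_2 = 1. From πP = π: π_1 · (1 − 6/13) + π_2 · 6/19 = π_1 ⇒ π_2 · 6/19 = π_1 · 6/13 ⇒ π_2/π_1 = (6/13)/(6/19) = 19/13. Together with π_1 + π_2 = 1:
  π_1 = (6/19)/(6/13 + 6/19) = (6/19)/(192/247) = 13/32,
  π_2 = (6/13)/(6/13 + 6/19) = (6/13)/(192/247) = 19/32.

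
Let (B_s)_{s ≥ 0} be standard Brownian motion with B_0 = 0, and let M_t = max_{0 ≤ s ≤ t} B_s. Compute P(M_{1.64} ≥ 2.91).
P(M_{1.64} ≥ 2.91) = 2·P(B_{1.64} ≥ 2.91) = 2(1 − Φ(2.91/√1.64)) ≈ 0.0231

By the reflection principle for Brownian motion, P(M_t ≥ a) = 2 · P(B_t ≥ a) for a ≥ 0. Since B_t ~ N(0, t), P(B_t ≥ 2.91) = 1 − Φ(2.91/√t) = 1 − Φ(2.91/√1.64) = 1 − Φ(2.2723). So
  P(M_{1.64} ≥ 2.91) = 2(1 − Φ(2.2723)) ≈ 0.0231.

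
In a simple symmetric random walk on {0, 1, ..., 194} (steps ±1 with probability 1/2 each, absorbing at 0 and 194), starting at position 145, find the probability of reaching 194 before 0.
P(hit 194 before 0) = 145/194

Let u_k = P(hit 194 before 0 | start at k). Then u_0 = 0, u_194 = 1, and u_k = u_{k-1}/2 + u_{k+1}/2 for 1 ≤ k ≤ 193. This harmonic recurrence is solved by u_k = k/194, giving u_145 = 145/194.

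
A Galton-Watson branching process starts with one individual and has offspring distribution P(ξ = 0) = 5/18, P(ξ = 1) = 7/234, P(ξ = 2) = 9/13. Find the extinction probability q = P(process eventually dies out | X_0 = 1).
q = 65/162

The pgf is f(s) = 5/18 + 7/234·s + 9/13·s². The extinction probability q is the smallest fixed point of f in [0, 1]. Setting s = f(s):
  9/13·s² + (7/234 − 1)·s + 5/18 = 0
  9/13·s² − (5/18 + 9/13)·s + 5/18 = 0
which factors as (s − 1)·(9/13·s − 5/18) = 0, giving roots s = 1 and s = (5/18)/(9/13) = 65/162.
Mean offspring μ = 7/234 + 2·9/13 = 331/234 > 1 (supercritical), so q < 1. The extinction probability is the smaller root: q = (5/18)/(9/13) = 65/162.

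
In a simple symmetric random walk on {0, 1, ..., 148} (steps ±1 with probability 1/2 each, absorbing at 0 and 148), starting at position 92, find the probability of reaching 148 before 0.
P(hit 148 before 0) = 92/148 = 23/37

Let u_k = P(hit 148 before 0 | start at k). Then u_0 = 0, u_148 = 1, and u_k = u_{k-1}/2 + u_{k+1}/2 for 1 ≤ k ≤ 147. This harmonic recurrence is solved by u_k = k/148, giving u_92 = 92/148 = 23/37.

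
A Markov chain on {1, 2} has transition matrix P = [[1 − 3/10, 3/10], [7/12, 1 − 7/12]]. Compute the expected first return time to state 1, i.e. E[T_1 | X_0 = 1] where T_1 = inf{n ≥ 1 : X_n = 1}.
E[T_1 | X_0 = 1] = 1/π_1 = 53/35

For an irreducible recurrent Markov chain with stationary distribution π, E[T_i | X_0 = i] = 1/π_i (Kac's formula). Here π_1 = (7/12)/(3/10 + 7/12) = (7/12)/(53/60) = 35/53, so E[T_1 | X_0 = 1] = 1/π_1 = (3/10 + 7/12)/(7/12) = (53/60)/(7/12) = 53/35.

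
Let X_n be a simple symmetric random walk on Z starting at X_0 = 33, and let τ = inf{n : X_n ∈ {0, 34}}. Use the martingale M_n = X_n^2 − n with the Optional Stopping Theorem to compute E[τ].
E[τ] = 33

M_n = X_n^2 − n is a martingale (since E[X_{n+1}^2 | F_n] = X_n^2 + 1). By OST (τ has finite mean in a bounded region), E[M_τ] = E[M_0] = X_0^2 − 0 = 33^2 = 1089. Also E[M_τ] = E[X_τ^2] − E[τ]. The walk exits at 0 or 34, with P(hit 34 first) = 33/34, so E[X_τ^2] = 34^2 · 33/34 + 0 = 1122. Thus E[τ] = E[X_τ^2] − E[M_τ] = 1122 − 1089 = 33 = 33(34 − 33) = 33.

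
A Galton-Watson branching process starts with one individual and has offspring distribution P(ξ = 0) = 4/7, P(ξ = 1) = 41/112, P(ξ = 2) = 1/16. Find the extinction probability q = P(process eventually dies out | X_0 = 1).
q = 1

Mean offspring μ = 0·4/7 + 1·41/112 + 2·1/16 = 55/112 ≤ 1. For μ ≤ 1 with offspring not concentrated at 1, the Galton-Watson process goes extinct almost surely, so q = 1.
(Algebraic check: The pgf is f(s) = 4/7 + 41/112·s + 1/16·s². The extinction probability q is the smallest fixed point of f in [0, 1]. Setting s = f(s):
  1/16·s² + (41/112 − 1)·s + 4/7 = 0
  1/16·s² − (4/7 + 1/16)·s + 4/7 = 0
which factors as (s − 1)·(1/16·s − 4/7) = 0, giving roots s = 1 and s = (4/7)/(1/16) = 64/7. Since 64/7 ≥ 1, the smallest root in [0, 1] is s = 1.)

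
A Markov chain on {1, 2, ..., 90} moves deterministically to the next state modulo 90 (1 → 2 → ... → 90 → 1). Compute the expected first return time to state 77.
E[T_77 | X_0 = 77] = 90

The chain cycles deterministically, so starting at state 77 it returns in exactly 90 steps. Equivalently, the stationary distribution is uniform π_j = 1/90 for every state j, so by Kac's formula E[T_77] = 1/π_77 = 90.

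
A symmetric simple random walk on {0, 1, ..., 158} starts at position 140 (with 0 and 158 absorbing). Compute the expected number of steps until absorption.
E[τ | X_0 = 140] = 2520

Let v_k = E[τ | X_0 = k]. Boundary: v_0 = v_158 = 0. Recurrence: v_k = 1 + (v_{k-1} + v_{k+1})/2 for 1 ≤ k ≤ 157. The particular solution to v_k − (v_{k-1} + v_{k+1})/2 = 1 is v_k = −k^2. Adding homogeneous solution A + B k and matching boundaries gives v_k = k (158 − k). Substituting k = 140: v_140 = 140 · 18 = 2520.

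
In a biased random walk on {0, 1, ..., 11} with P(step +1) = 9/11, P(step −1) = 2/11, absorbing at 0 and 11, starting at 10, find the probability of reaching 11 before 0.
P(hit 11 before 0) = (1 − (2/9)^10) / (1 − (2/9)^11) = 4483007199/4483008223

Let u_k denote P(reach 11 before 0 | start at k). Boundary: u_0 = 0, u_11 = 1. Recurrence: u_k = 9/11·u_{k+1} + 2/11·u_{k-1} for 1 ≤ k ≤ 10. Try u_k = A + B·r^k with r = q/p = (2/11)/(9/11) = 2/9. Substitution satisfies the recurrence; boundary conditions give:
  u_k = (1 − r^k) / (1 − r^N) = (1 − (2/9)^10) / (1 − (2/9)^11) = 4483007199/4483008223.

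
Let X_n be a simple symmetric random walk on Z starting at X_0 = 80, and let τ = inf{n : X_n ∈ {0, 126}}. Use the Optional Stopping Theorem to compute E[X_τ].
E[X_τ] = 80

X_n is a martingale and τ is a bounded-mean stopping time (indeed τ is finite a.s. with bounded expectation since the walk is in a bounded region). By the OST, E[X_τ] = E[X_0] = 80. Equivalently: E[X_τ] = 126 · P(hit 126 first) + 0 · P(hit 0 first) = 126 · (80/126) = 80.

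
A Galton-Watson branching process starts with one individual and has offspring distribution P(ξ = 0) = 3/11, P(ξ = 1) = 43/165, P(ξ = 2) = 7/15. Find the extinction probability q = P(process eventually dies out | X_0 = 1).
q = 45/77

The pgf is f(s) = 3/11 + 43/165·s + 7/15·s². The extinction probability q is the smallest fixed point of f in [0, 1]. Setting s = f(s):
  7/15·s² + (43/165 − 1)·s + 3/11 = 0
  7/15·s² − (3/11 + 7/15)·s + 3/11 = 0
which factors as (s − 1)·(7/15·s − 3/11) = 0, giving roots s = 1 and s = (3/11)/(7/15) = 45/77.
Mean offspring μ = 43/165 + 2·7/15 = 197/165 > 1 (supercritical), so q < 1. The extinction probability is the smaller root: q = (3/11)/(7/15) = 45/77.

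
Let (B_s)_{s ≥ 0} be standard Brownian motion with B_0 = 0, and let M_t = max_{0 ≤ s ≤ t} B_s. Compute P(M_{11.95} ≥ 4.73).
P(M_{11.95} ≥ 4.73) = 2·P(B_{11.95} ≥ 4.73) = 2(1 − Φ(4.73/√11.95)) ≈ 0.1712

By the reflection principle for Brownian motion, P(M_t ≥ a) = 2 · P(B_t ≥ a) for a ≥ 0. Since B_t ~ N(0, t), P(B_t ≥ 4.73) = 1 − Φ(4.73/√t) = 1 − Φ(4.73/√11.95) = 1 − Φ(1.3683). So
  P(M_{11.95} ≥ 4.73) = 2(1 − Φ(1.3683)) ≈ 0.1712.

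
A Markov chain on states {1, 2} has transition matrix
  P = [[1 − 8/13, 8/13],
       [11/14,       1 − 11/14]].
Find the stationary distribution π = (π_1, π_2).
π_1 = 143/255, π_2 = 112/255

Solve πP = π with π_1 + π_2 = 1. From πP = π: π_1 · (1 − 8/13) + π_2 · 11/14 = π_1 ⇒ π_2 · 11/14 = π_1 · 8/13 ⇒ π_2/π_1 = (8/13)/(11/14) = 112/143. Together with π_1 + π_2 = 1:
  π_1 = (11/14)/(8/13 + 11/14) = (11/14)/(255/182) = 143/255,
  π_2 = (8/13)/(8/13 + 11/14) = (8/13)/(255/182) = 112/255.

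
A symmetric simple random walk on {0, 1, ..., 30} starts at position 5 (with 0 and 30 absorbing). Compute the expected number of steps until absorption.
E[τ | X_0 = 5] = 125

Let v_k = E[τ | X_0 = k]. Boundary: v_0 = v_30 = 0. Recurrence: v_k = 1 + (v_{k-1} + v_{k+1})/2 for 1 ≤ k ≤ 29. The particular solution to v_k − (v_{k-1} + v_{k+1})/2 = 1 is v_k = −k^2. Adding homogeneous solution A + B k and matching boundaries gives v_k = k (30 − k). Substituting k = 5: v_5 = 5 · 25 = 125.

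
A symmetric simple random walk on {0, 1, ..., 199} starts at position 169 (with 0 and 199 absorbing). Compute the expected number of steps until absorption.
E[τ | X_0 = 169] = 5070

Let v_k = E[τ | X_0 = k]. Boundary: v_0 = v_199 = 0. Recurrence: v_k = 1 + (v_{k-1} + v_{k+1})/2 for 1 ≤ k ≤ 198. The particular solution to v_k − (v_{k-1} + v_{k+1})/2 = 1 is v_k = −k^2. Adding homogeneous solution A + B k and matching boundaries gives v_k = k (199 − k). Substituting k = 169: v_169 = 169 · 30 = 5070.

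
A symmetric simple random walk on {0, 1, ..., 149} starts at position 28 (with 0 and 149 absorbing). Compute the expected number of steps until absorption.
E[τ | X_0 = 28] = 3388

Let v_k = E[τ | X_0 = k]. Boundary: v_0 = v_149 = 0. Recurrence: v_k = 1 + (v_{k-1} + v_{k+1})/2 for 1 ≤ k ≤ 148. The particular solution to v_k − (v_{k-1} + v_{k+1})/2 = 1 is v_k = −k^2. Adding homogeneous solution A + B k and matching boundaries gives v_k = k (149 − k). Substituting k = 28: v_28 = 28 · 121 = 3388.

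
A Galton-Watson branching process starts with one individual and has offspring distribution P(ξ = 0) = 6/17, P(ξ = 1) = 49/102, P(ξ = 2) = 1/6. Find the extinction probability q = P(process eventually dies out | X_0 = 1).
q = 1

Mean offspring μ = 0·6/17 + 1·49/102 + 2·1/6 = 83/102 ≤ 1. For μ ≤ 1 with offspring not concentrated at 1, the Galton-Watson process goes extinct almost surely, so q = 1.
(Algebraic check: The pgf is f(s) = 6/17 + 49/102·s + 1/6·s². The extinction probability q is the smallest fixed point of f in [0, 1]. Setting s = f(s):
  1/6·s² + (49/102 − 1)·s + 6/17 = 0
  1/6·s² − (6/17 + 1/6)·s + 6/17 = 0
which factors as (s − 1)·(1/6·s − 6/17) = 0, giving roots s = 1 and s = (6/17)/(1/6) = 36/17. Since 36/17 ≥ 1, the smallest root in [0, 1] is s = 1.)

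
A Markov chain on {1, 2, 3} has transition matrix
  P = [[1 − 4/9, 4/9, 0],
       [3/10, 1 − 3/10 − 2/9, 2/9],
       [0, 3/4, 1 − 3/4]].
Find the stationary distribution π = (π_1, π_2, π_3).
π = (729/2129, 1080/2129, 320/2129)

This is a birth-death chain on three states, which satisfies detailed balance: π_1 · P_{12} = π_2 · P_{21} and π_2 · P_{23} = π_3 · P_{32}.
From π_1 · 4/9 = π_2 · 3/10: π_2/π_1 = (4/9)/(3/10) = 40/27.
From π_2 · 2/9 = π_3 · 3/4: π_3/π_2 = (2/9)/(3/4) = 8/27.
Take π_1 proportional to 1; then unnormalized π = (1, 40/27, 320/729). Normalize by dividing by the sum 2129/729:
  π = (729/2129, 1080/2129, 320/2129).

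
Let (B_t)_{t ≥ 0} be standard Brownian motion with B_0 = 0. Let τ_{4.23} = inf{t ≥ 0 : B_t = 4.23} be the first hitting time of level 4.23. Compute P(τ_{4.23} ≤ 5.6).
P(τ_{4.23} ≤ 5.6) = 2(1 − Φ(4.23/√5.6)) = 2(1 − Φ(1.7875)) ≈ 0.0739

By the reflection principle for standard BM, P(τ_b ≤ t) = 2 · P(B_t ≥ b). Since B_t ~ N(0, t), P(B_t ≥ 4.23) = 1 − Φ(4.23/√t) = 1 − Φ(4.23/√5.6) = 1 − Φ(1.7875) ≈ 0.03693. Doubling: P(τ_{4.23} ≤ 5.6) ≈ 2 · 0.03693 = 0.07386 ≈ 0.0739.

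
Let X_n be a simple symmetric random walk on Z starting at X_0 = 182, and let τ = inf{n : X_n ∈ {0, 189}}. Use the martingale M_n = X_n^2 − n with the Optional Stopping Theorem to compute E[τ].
E[τ] = 1274

M_n = X_n^2 − n is a martingale (since E[X_{n+1}^2 | F_n] = X_n^2 + 1). By OST (τ has finite mean in a bounded region), E[M_τ] = E[M_0] = X_0^2 − 0 = 182^2 = 33124. Also E[M_τ] = E[X_τ^2] − E[τ]. The walk exits at 0 or 189, with P(hit 189 first) = 182/189, so E[X_τ^2] = 189^2 · 182/189 + 0 = 34398. Thus E[τ] = E[X_τ^2] − E[M_τ] = 34398 − 33124 = 1274 = 182(189 − 182) = 1274.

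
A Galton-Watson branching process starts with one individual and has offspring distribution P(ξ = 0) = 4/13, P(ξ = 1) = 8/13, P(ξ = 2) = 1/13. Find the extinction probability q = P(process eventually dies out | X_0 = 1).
q = 1

Mean offspring μ = 0·4/13 + 1·8/13 + 2·1/13 = 10/13 ≤ 1. For μ ≤ 1 with offspring not concentrated at 1, the Galton-Watson process goes extinct almost surely, so q = 1.
(Algebraic check: The pgf is f(s) = 4/13 + 8/13·s + 1/13·s². The extinction probability q is the smallest fixed point of f in [0, 1]. Setting s = f(s):
  1/13·s² + (8/13 − 1)·s + 4/13 = 0
  1/13·s² − (4/13 + 1/13)·s + 4/13 = 0
which factors as (s − 1)·(1/13·s − 4/13) = 0, giving roots s = 1 and s = (4/13)/(1/13) = 4. Since 4 ≥ 1, the smallest root in [0, 1] is s = 1.)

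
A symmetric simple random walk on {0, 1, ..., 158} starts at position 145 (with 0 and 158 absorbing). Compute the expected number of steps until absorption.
E[τ | X_0 = 145] = 1885

Let v_k = E[τ | X_0 = k]. Boundary: v_0 = v_158 = 0. Recurrence: v_k = 1 + (v_{k-1} + v_{k+1})/2 for 1 ≤ k ≤ 157. The particular solution to v_k − (v_{k-1} + v_{k+1})/2 = 1 is v_k = −k^2. Adding homogeneous solution A + B k and matching boundaries gives v_k = k (158 − k). Substituting k = 145: v_145 = 145 · 13 = 1885.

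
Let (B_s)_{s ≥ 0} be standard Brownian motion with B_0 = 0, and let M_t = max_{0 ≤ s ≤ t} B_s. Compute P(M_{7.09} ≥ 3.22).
P(M_{7.09} ≥ 3.22) = 2·P(B_{7.09} ≥ 3.22) = 2(1 − Φ(3.22/√7.09)) ≈ 0.2265

By the reflection principle for Brownian motion, P(M_t ≥ a) = 2 · P(B_t ≥ a) for a ≥ 0. Since B_t ~ N(0, t), P(B_t ≥ 3.22) = 1 − Φ(3.22/√t) = 1 − Φ(3.22/√7.09) = 1 − Φ(1.2093). So
  P(M_{7.09} ≥ 3.22) = 2(1 − Φ(1.2093)) ≈ 0.2265.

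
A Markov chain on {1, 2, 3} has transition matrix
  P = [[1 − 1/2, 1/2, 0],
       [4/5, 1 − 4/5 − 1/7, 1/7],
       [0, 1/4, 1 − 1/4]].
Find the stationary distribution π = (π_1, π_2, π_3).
π = (56/111, 35/111, 20/111)

This is a birth-death chain on three states, which satisfies detailed balance: π_1 · P_{12} = π_2 · P_{21} and π_2 · P_{23} = π_3 · P_{32}.
From π_1 · 1/2 = π_2 · 4/5: π_2/π_1 = (1/2)/(4/5) = 5/8.
From π_2 · 1/7 = π_3 · 1/4: π_3/π_2 = (1/7)/(1/4) = 4/7.
Take π_1 proportional to 1; then unnormalized π = (1, 5/8, 5/14). Normalize by dividing by the sum 111/56:
  π = (56/111, 35/111, 20/111).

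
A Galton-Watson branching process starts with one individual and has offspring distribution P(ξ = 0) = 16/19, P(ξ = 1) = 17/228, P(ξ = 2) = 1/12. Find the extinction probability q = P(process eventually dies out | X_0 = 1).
q = 1

Mean offspring μ = 0·16/19 + 1·17/228 + 2·1/12 = 55/228 ≤ 1. For μ ≤ 1 with offspring not concentrated at 1, the Galton-Watson process goes extinct almost surely, so q = 1.
(Algebraic check: The pgf is f(s) = 16/19 + 17/228·s + 1/12·s². The extinction probability q is the smallest fixed point of f in [0, 1]. Setting s = f(s):
  1/12·s² + (17/228 − 1)·s + 16/19 = 0
  1/12·s² − (16/19 + 1/12)·s + 16/19 = 0
which factors as (s − 1)·(1/12·s − 16/19) = 0, giving roots s = 1 and s = (16/19)/(1/12) = 192/19. Since 192/19 ≥ 1, the smallest root in [0, 1] is s = 1.)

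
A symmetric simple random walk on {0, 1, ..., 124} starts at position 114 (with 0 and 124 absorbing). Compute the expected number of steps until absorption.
E[τ | X_0 = 114] = 1140

Let v_k = E[τ | X_0 = k]. Boundary: v_0 = v_124 = 0. Recurrence: v_k = 1 + (v_{k-1} + v_{k+1})/2 for 1 ≤ k ≤ 123. The particular solution to v_k − (v_{k-1} + v_{k+1})/2 = 1 is v_k = −k^2. Adding homogeneous solution A + B k and matching boundaries gives v_k = k (124 − k). Substituting k = 114: v_114 = 114 · 10 = 1140.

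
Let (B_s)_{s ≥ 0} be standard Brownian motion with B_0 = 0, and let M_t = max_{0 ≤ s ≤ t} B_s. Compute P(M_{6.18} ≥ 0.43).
P(M_{6.18} ≥ 0.43) = 2·P(B_{6.18} ≥ 0.43) = 2(1 − Φ(0.43/√6.18)) ≈ 0.8627

By the reflection principle for Brownian motion, P(M_t ≥ a) = 2 · P(B_t ≥ a) for a ≥ 0. Since B_t ~ N(0, t), P(B_t ≥ 0.43) = 1 − Φ(0.43/√t) = 1 − Φ(0.43/√6.18) = 1 − Φ(0.1730). So
  P(M_{6.18} ≥ 0.43) = 2(1 − Φ(0.1730)) ≈ 0.8627.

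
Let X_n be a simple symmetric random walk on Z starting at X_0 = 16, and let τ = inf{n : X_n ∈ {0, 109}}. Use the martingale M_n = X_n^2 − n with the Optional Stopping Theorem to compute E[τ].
E[τ] = 1488

M_n = X_n^2 − n is a martingale (since E[X_{n+1}^2 | F_n] = X_n^2 + 1). By OST (τ has finite mean in a bounded region), E[M_τ] = E[M_0] = X_0^2 − 0 = 16^2 = 256. Also E[M_τ] = E[X_τ^2] − E[τ]. The walk exits at 0 or 109, with P(hit 109 first) = 16/109, so E[X_τ^2] = 109^2 · 16/109 + 0 = 1744. Thus E[τ] = E[X_τ^2] − E[M_τ] = 1744 − 256 = 1488 = 16(109 − 16) = 1488.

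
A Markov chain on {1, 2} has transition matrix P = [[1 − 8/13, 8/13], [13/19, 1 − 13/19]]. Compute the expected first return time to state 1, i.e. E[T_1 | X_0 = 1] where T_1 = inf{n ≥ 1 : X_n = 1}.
E[T_1 | X_0 = 1] = 1/π_1 = 321/169

For an irreducible recurrent Markov chain with stationary distribution π, E[T_i | X_0 = i] = 1/π_i (Kac's formula). Here π_1 = (13/19)/(8/13 + 13/19) = (13/19)/(321/247) = 169/321, so E[T_1 | X_0 = 1] = 1/π_1 = (8/13 + 13/19)/(13/19) = (321/247)/(13/19) = 321/169.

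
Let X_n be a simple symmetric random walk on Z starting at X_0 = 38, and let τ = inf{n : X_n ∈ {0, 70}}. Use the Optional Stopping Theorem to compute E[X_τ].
E[X_τ] = 38

X_n is a martingale and τ is a bounded-mean stopping time (indeed τ is finite a.s. with bounded expectation since the walk is in a bounded region). By the OST, E[X_τ] = E[X_0] = 38. Equivalently: E[X_τ] = 70 · P(hit 70 first) + 0 · P(hit 0 first) = 70 · (38/70) = 38.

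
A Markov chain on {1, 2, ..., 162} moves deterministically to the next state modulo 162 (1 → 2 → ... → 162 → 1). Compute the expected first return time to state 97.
E[T_97 | X_0 = 97] = 162

The chain cycles deterministically, so starting at state 97 it returns in exactly 162 steps. Equivalently, the stationary distribution is uniform π_j = 1/162 for every state j, so by Kac's formula E[T_97] = 1/π_97 = 162.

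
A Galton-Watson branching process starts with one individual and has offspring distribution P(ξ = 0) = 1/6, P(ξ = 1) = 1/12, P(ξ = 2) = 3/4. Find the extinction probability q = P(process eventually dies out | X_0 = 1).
q = 2/9

The pgf is f(s) = 1/6 + 1/12·s + 3/4·s². The extinction probability q is the smallest fixed point of f in [0, 1]. Setting s = f(s):
  3/4·s² + (1/12 − 1)·s + 1/6 = 0
  3/4·s² − (1/6 + 3/4)·s + 1/6 = 0
which factors as (s − 1)·(3/4·s − 1/6) = 0, giving roots s = 1 and s = (1/6)/(3/4) = 2/9.
Mean offspring μ = 1/12 + 2·3/4 = 19/12 > 1 (supercritical), so q < 1. The extinction probability is the smaller root: q = (1/6)/(3/4) = 2/9.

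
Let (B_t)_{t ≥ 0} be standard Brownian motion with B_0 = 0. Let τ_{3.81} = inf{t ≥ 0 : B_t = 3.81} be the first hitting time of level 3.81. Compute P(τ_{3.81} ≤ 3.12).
P(τ_{3.81} ≤ 3.12) = 2(1 − Φ(3.81/√3.12)) = 2(1 − Φ(2.1570)) ≈ 0.0310

By the reflection principle for standard BM, P(τ_b ≤ t) = 2 · P(B_t ≥ b). Since B_t ~ N(0, t), P(B_t ≥ 3.81) = 1 − Φ(3.81/√t) = 1 − Φ(3.81/√3.12) = 1 − Φ(2.1570) ≈ 0.01550. Doubling: P(τ_{3.81} ≤ 3.12) ≈ 2 · 0.01550 = 0.03100 ≈ 0.0310.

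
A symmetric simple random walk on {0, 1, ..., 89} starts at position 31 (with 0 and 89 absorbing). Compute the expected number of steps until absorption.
E[τ | X_0 = 31] = 1798

Let v_k = E[τ | X_0 = k]. Boundary: v_0 = v_89 = 0. Recurrence: v_k = 1 + (v_{k-1} + v_{k+1})/2 for 1 ≤ k ≤ 88. The particular solution to v_k − (v_{k-1} + v_{k+1})/2 = 1 is v_k = −k^2. Adding homogeneous solution A + B k and matching boundaries gives v_k = k (89 − k). Substituting k = 31: v_31 = 31 · 58 = 1798.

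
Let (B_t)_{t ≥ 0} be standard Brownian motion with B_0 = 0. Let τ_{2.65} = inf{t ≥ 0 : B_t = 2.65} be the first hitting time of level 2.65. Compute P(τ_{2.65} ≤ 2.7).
P(τ_{2.65} ≤ 2.7) = 2(1 − Φ(2.65/√2.7)) = 2(1 − Φ(1.6127)) ≈ 0.1068

By the reflection principle for standard BM, P(τ_b ≤ t) = 2 · P(B_t ≥ b). Since B_t ~ N(0, t), P(B_t ≥ 2.65) = 1 − Φ(2.65/√t) = 1 − Φ(2.65/√2.7) = 1 − Φ(1.6127) ≈ 0.05340. Doubling: P(τ_{2.65} ≤ 2.7) ≈ 2 · 0.05340 = 0.10680 ≈ 0.1068.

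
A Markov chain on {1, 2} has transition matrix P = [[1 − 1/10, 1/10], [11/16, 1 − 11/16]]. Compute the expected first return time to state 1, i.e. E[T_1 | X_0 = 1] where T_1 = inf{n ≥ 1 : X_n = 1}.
E[T_1 | X_0 = 1] = 1/π_1 = 63/55

For an irreducible recurrent Markov chain with stationary distribution π, E[T_i | X_0 = i] = 1/π_i (Kac's formula). Here π_1 = (11/16)/(1/10 + 11/16) = (11/16)/(63/80) = 55/63, so E[T_1 | X_0 = 1] = 1/π_1 = (1/10 + 11/16)/(11/16) = (63/80)/(11/16) = 63/55.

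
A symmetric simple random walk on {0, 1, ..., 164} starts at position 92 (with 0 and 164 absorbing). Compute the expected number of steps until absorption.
E[τ | X_0 = 92] = 6624

Let v_k = E[τ | X_0 = k]. Boundary: v_0 = v_164 = 0. Recurrence: v_k = 1 + (v_{k-1} + v_{k+1})/2 for 1 ≤ k ≤ 163. The particular solution to v_k − (v_{k-1} + v_{k+1})/2 = 1 is v_k = −k^2. Adding homogeneous solution A + B k and matching boundaries gives v_k = k (164 − k). Substituting k = 92: v_92 = 92 · 72 = 6624.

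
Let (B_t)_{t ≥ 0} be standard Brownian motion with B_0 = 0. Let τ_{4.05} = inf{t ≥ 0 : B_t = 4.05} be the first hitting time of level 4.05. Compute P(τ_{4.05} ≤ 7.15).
P(τ_{4.05} ≤ 7.15) = 2(1 − Φ(4.05/√7.15)) = 2(1 − Φ(1.5146)) ≈ 0.1299

By the reflection principle for standard BM, P(τ_b ≤ t) = 2 · P(B_t ≥ b). Since B_t ~ N(0, t), P(B_t ≥ 4.05) = 1 − Φ(4.05/√t) = 1 − Φ(4.05/√7.15) = 1 − Φ(1.5146) ≈ 0.06494. Doubling: P(τ_{4.05} ≤ 7.15) ≈ 2 · 0.06494 = 0.12988 ≈ 0.1299.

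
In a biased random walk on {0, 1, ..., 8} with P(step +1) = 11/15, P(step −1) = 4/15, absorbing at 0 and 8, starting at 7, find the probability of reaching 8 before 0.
P(hit 8 before 0) = (1 − (4/11)^7) / (1 − (4/11)^8) = 30596951/30613335

Let u_k denote P(reach 8 before 0 | start at k). Boundary: u_0 = 0, u_8 = 1. Recurrence: u_k = 11/15·u_{k+1} + 4/15·u_{k-1} for 1 ≤ k ≤ 7. Try u_k = A + B·r^k with r = q/p = (4/15)/(11/15) = 4/11. Substitution satisfies the recurrence; boundary conditions give:
  u_k = (1 − r^k) / (1 − r^N) = (1 − (4/11)^7) / (1 − (4/11)^8) = 30596951/30613335.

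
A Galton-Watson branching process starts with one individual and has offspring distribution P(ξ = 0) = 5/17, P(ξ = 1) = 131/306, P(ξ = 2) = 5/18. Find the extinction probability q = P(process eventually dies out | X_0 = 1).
q = 1

Mean offspring μ = 0·5/17 + 1·131/306 + 2·5/18 = 301/306 ≤ 1. For μ ≤ 1 with offspring not concentrated at 1, the Galton-Watson process goes extinct almost surely, so q = 1.
(Algebraic check: The pgf is f(s) = 5/17 + 131/306·s + 5/18·s². The extinction probability q is the smallest fixed point of f in [0, 1]. Setting s = f(s):
  5/18·s² + (131/306 − 1)·s + 5/17 = 0
  5/18·s² − (5/17 + 5/18)·s + 5/17 = 0
which factors as (s − 1)·(5/18·s − 5/17) = 0, giving roots s = 1 and s = (5/17)/(5/18) = 18/17. Since 18/17 ≥ 1, the smallest root in [0, 1] is s = 1.)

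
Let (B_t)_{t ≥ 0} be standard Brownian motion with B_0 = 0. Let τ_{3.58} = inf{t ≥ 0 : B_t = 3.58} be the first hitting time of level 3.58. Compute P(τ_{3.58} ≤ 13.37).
P(τ_{3.58} ≤ 13.37) = 2(1 − Φ(3.58/√13.37)) = 2(1 − Φ(0.9791)) ≈ 0.3275

By the reflection principle for standard BM, P(τ_b ≤ t) = 2 · P(B_t ≥ b). Since B_t ~ N(0, t), P(B_t ≥ 3.58) = 1 − Φ(3.58/√t) = 1 − Φ(3.58/√13.37) = 1 − Φ(0.9791) ≈ 0.16377. Doubling: P(τ_{3.58} ≤ 13.37) ≈ 2 · 0.16377 = 0.32754 ≈ 0.3275.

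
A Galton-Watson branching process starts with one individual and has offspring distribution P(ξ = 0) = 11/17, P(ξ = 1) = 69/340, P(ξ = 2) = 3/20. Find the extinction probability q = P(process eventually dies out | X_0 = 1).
q = 1

Mean offspring μ = 0·11/17 + 1·69/340 + 2·3/20 = 171/340 ≤ 1. For μ ≤ 1 with offspring not concentrated at 1, the Galton-Watson process goes extinct almost surely, so q = 1.
(Algebraic check: The pgf is f(s) = 11/17 + 69/340·s + 3/20·s². The extinction probability q is the smallest fixed point of f in [0, 1]. Setting s = f(s):
  3/20·s² + (69/340 − 1)·s + 11/17 = 0
  3/20·s² − (11/17 + 3/20)·s + 11/17 = 0
which factors as (s − 1)·(3/20·s − 11/17) = 0, giving roots s = 1 and s = (11/17)/(3/20) = 220/51. Since 220/51 ≥ 1, the smallest root in [0, 1] is s = 1.)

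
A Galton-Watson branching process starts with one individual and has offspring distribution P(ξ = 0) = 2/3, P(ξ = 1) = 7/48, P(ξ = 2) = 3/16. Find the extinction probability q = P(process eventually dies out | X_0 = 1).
q = 1

Mean offspring μ = 0·2/3 + 1·7/48 + 2·3/16 = 25/48 ≤ 1. For μ ≤ 1 with offspring not concentrated at 1, the Galton-Watson process goes extinct almost surely, so q = 1.
(Algebraic check: The pgf is f(s) = 2/3 + 7/48·s + 3/16·s². The extinction probability q is the smallest fixed point of f in [0, 1]. Setting s = f(s):
  3/16·s² + (7/48 − 1)·s + 2/3 = 0
  3/16·s² − (2/3 + 3/16)·s + 2/3 = 0
which factors as (s − 1)·(3/16·s − 2/3) = 0, giving roots s = 1 and s = (2/3)/(3/16) = 32/9. Since 32/9 ≥ 1, the smallest root in [0, 1] is s = 1.)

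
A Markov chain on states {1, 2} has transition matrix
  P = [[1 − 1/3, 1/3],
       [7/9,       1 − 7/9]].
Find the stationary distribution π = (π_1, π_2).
π_1 = 7/10, π_2 = 3/10

Solve πP = π with π_1 + π_2 = 1. From πP = π: π_1 · (1 − 1/3) + π_2 · 7/9 = π_1 ⇒ π_2 · 7/9 = π_1 · 1/3 ⇒ π_2/π_1 = (1/3)/(7/9) = 3/7. Together with π_1 + π_2 = 1:
  π_1 = (7/9)/(1/3 + 7/9) = (7/9)/(10/9) = 7/10,
  π_2 = (1/3)/(1/3 + 7/9) = (1/3)/(10/9) = 3/10.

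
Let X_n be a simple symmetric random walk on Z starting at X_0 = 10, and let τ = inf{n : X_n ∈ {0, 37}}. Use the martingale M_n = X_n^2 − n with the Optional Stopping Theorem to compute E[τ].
E[τ] = 270

M_n = X_n^2 − n is a martingale (since E[X_{n+1}^2 | F_n] = X_n^2 + 1). By OST (τ has finite mean in a bounded region), E[M_τ] = E[M_0] = X_0^2 − 0 = 10^2 = 100. Also E[M_τ] = E[X_τ^2] − E[τ]. The walk exits at 0 or 37, with P(hit 37 first) = 10/37, so E[X_τ^2] = 37^2 · 10/37 + 0 = 370. Thus E[τ] = E[X_τ^2] − E[M_τ] = 370 − 100 = 270 = 10(37 − 10) = 270.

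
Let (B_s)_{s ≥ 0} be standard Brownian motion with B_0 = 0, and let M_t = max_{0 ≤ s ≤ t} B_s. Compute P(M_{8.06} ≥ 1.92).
P(M_{8.06} ≥ 1.92) = 2·P(B_{8.06} ≥ 1.92) = 2(1 − Φ(1.92/√8.06)) ≈ 0.4989

By the reflection principle for Brownian motion, P(M_t ≥ a) = 2 · P(B_t ≥ a) for a ≥ 0. Since B_t ~ N(0, t), P(B_t ≥ 1.92) = 1 − Φ(1.92/√t) = 1 − Φ(1.92/√8.06) = 1 − Φ(0.6763). So
  P(M_{8.06} ≥ 1.92) = 2(1 − Φ(0.6763)) ≈ 0.4989.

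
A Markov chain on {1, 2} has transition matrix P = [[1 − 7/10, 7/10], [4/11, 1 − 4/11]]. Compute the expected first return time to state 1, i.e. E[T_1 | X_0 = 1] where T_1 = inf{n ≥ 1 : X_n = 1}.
E[T_1 | X_0 = 1] = 1/π_1 = 117/40

For an irreducible recurrent Markov chain with stationary distribution π, E[T_i | X_0 = i] = 1/π_i (Kac's formula). Here π_1 = (4/11)/(7/10 + 4/11) = (4/11)/(117/110) = 40/117, so E[T_1 | X_0 = 1] = 1/π_1 = (7/10 + 4/11)/(4/11) = (117/110)/(4/11) = 117/40.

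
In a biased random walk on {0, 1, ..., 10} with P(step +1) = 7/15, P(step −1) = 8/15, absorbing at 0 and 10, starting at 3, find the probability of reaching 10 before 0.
P(hit 10 before 0) = (1 − (8/7)^3) / (1 − (8/7)^10) = 139178767/791266575

Let u_k denote P(reach 10 before 0 | start at k). Boundary: u_0 = 0, u_10 = 1. Recurrence: u_k = 7/15·u_{k+1} + 8/15·u_{k-1} for 1 ≤ k ≤ 9. Try u_k = A + B·r^k with r = q/p = (8/15)/(7/15) = 8/7. Substitution satisfies the recurrence; boundary conditions give:
  u_k = (1 − r^k) / (1 − r^N) = (1 − (8/7)^3) / (1 − (8/7)^10) = 139178767/791266575.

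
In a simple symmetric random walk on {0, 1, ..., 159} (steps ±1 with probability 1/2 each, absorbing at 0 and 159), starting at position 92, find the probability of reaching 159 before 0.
P(hit 159 before 0) = 92/159

Let u_k = P(hit 159 before 0 | start at k). Then u_0 = 0, u_159 = 1, and u_k = u_{k-1}/2 + u_{k+1}/2 for 1 ≤ k ≤ 158. This harmonic recurrence is solved by u_k = k/159, giving u_92 = 92/159.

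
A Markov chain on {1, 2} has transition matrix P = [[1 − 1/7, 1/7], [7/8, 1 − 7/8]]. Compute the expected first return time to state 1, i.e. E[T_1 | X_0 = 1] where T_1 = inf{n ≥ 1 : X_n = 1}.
E[T_1 | X_0 = 1] = 1/π_1 = 57/49

For an irreducible recurrent Markov chain with stationary distribution π, E[T_i | X_0 = i] = 1/π_i (Kac's formula). Here π_1 = (7/8)/(1/7 + 7/8) = (7/8)/(57/56) = 49/57, so E[T_1 | X_0 = 1] = 1/π_1 = (1/7 + 7/8)/(7/8) = (57/56)/(7/8) = 57/49.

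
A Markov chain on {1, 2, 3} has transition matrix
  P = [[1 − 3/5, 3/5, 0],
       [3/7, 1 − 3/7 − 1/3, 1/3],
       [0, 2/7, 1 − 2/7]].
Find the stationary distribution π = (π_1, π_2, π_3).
π = (30/121, 42/121, 49/121)

This is a birth-death chain on three states, which satisfies detailed balance: π_1 · P_{12} = π_2 · P_{21} and π_2 · P_{23} = π_3 · P_{32}.
From π_1 · 3/5 = π_2 · 3/7: π_2/π_1 = (3/5)/(3/7) = 7/5.
From π_2 · 1/3 = π_3 · 2/7: π_3/π_2 = (1/3)/(2/7) = 7/6.
Take π_1 proportional to 1; then unnormalized π = (1, 7/5, 49/30). Normalize by dividing by the sum 121/30:
  π = (30/121, 42/121, 49/121).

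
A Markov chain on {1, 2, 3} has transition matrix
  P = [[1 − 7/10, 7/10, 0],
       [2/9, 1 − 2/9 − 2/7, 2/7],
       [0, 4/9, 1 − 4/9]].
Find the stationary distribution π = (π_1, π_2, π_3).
π = (40/247, 126/247, 81/247)

This is a birth-death chain on three states, which satisfies detailed balance: π_1 · P_{12} = π_2 · P_{21} and π_2 · P_{23} = π_3 · P_{32}.
From π_1 · 7/10 = π_2 · 2/9: π_2/π_1 = (7/10)/(2/9) = 63/20.
From π_2 · 2/7 = π_3 · 4/9: π_3/π_2 = (2/7)/(4/9) = 9/14.
Take π_1 proportional to 1; then unnormalized π = (1, 63/20, 81/40). Normalize by dividing by the sum 247/40:
  π = (40/247, 126/247, 81/247).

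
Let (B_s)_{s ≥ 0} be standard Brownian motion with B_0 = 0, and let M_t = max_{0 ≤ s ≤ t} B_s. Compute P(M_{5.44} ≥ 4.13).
P(M_{5.44} ≥ 4.13) = 2·P(B_{5.44} ≥ 4.13) = 2(1 − Φ(4.13/√5.44)) ≈ 0.0766

By the reflection principle for Brownian motion, P(M_t ≥ a) = 2 · P(B_t ≥ a) for a ≥ 0. Since B_t ~ N(0, t), P(B_t ≥ 4.13) = 1 − Φ(4.13/√t) = 1 − Φ(4.13/√5.44) = 1 − Φ(1.7707). So
  P(M_{5.44} ≥ 4.13) = 2(1 − Φ(1.7707)) ≈ 0.0766.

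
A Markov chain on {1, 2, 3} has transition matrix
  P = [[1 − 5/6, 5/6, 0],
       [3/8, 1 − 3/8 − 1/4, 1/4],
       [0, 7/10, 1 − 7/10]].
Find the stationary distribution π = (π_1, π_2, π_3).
π = (63/253, 140/253, 50/253)

This is a birth-death chain on three states, which satisfies detailed balance: π_1 · P_{12} = π_2 · P_{21} and π_2 · P_{23} = π_3 · P_{32}.
From π_1 · 5/6 = π_2 · 3/8: π_2/π_1 = (5/6)/(3/8) = 20/9.
From π_2 · 1/4 = π_3 · 7/10: π_3/π_2 = (1/4)/(7/10) = 5/14.
Take π_1 proportional to 1; then unnormalized π = (1, 20/9, 50/63). Normalize by dividing by the sum 253/63:
  π = (63/253, 140/253, 50/253).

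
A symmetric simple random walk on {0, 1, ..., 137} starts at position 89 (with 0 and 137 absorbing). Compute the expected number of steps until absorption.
E[τ | X_0 = 89] = 4272

Let v_k = E[τ | X_0 = k]. Boundary: v_0 = v_137 = 0. Recurrence: v_k = 1 + (v_{k-1} + v_{k+1})/2 for 1 ≤ k ≤ 136. The particular solution to v_k − (v_{k-1} + v_{k+1})/2 = 1 is v_k = −k^2. Adding homogeneous solution A + B k and matching boundaries gives v_k = k (137 − k). Substituting k = 89: v_89 = 89 · 48 = 4272.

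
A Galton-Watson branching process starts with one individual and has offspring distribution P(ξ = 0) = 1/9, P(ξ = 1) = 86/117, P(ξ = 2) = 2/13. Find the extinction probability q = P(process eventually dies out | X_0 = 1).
q = 13/18

The pgf is f(s) = 1/9 + 86/117·s + 2/13·s². The extinction probability q is the smallest fixed point of f in [0, 1]. Setting s = f(s):
  2/13·s² + (86/117 − 1)·s + 1/9 = 0
  2/13·s² − (1/9 + 2/13)·s + 1/9 = 0
which factors as (s − 1)·(2/13·s − 1/9) = 0, giving roots s = 1 and s = (1/9)/(2/13) = 13/18.
Mean offspring μ = 86/117 + 2·2/13 = 122/117 > 1 (supercritical), so q < 1. The extinction probability is the smaller root: q = (1/9)/(2/13) = 13/18.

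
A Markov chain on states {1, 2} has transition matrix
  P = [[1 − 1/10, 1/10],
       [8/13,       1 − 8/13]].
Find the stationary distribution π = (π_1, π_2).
π_1 = 80/93, π_2 = 13/93

Solve πP = π with π_1 + π_2 = 1. From πP = π: π_1 · (1 − 1/10) + π_2 · 8/13 = π_1 ⇒ π_2 · 8/13 = π_1 · 1/10 ⇒ π_2/π_1 = (1/10)/(8/13) = 13/80. Together with π_1 + π_2 = 1:
  π_1 = (8/13)/(1/10 + 8/13) = (8/13)/(93/130) = 80/93,
  π_2 = (1/10)/(1/10 + 8/13) = (1/10)/(93/130) = 13/93.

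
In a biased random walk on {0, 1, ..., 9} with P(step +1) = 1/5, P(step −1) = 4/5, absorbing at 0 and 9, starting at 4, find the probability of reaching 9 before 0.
P(hit 9 before 0) = (1 − (4)^4) / (1 − (4)^9) = 85/87381

Let u_k denote P(reach 9 before 0 | start at k). Boundary: u_0 = 0, u_9 = 1. Recurrence: u_k = 1/5·u_{k+1} + 4/5·u_{k-1} for 1 ≤ k ≤ 8. Try u_k = A + B·r^k with r = q/p = (4/5)/(1/5) = 4. Substitution satisfies the recurrence; boundary conditions give:
  u_k = (1 − r^k) / (1 − r^N) = (1 − (4)^4) / (1 − (4)^9) = 85/87381.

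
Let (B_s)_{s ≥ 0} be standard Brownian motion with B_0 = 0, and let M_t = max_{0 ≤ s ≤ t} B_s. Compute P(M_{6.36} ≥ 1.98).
P(M_{6.36} ≥ 1.98) = 2·P(B_{6.36} ≥ 1.98) = 2(1 − Φ(1.98/√6.36)) ≈ 0.4324

By the reflection principle for Brownian motion, P(M_t ≥ a) = 2 · P(B_t ≥ a) for a ≥ 0. Since B_t ~ N(0, t), P(B_t ≥ 1.98) = 1 − Φ(1.98/√t) = 1 − Φ(1.98/√6.36) = 1 − Φ(0.7851). So
  P(M_{6.36} ≥ 1.98) = 2(1 − Φ(0.7851)) ≈ 0.4324.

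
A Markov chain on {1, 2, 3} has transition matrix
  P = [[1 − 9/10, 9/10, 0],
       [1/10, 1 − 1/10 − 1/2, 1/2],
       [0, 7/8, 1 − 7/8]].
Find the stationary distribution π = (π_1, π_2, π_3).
π = (7/106, 63/106, 18/53)

This is a birth-death chain on three states, which satisfies detailed balance: π_1 · P_{12} = π_2 · P_{21} and π_2 · P_{23} = π_3 · P_{32}.
From π_1 · 9/10 = π_2 · 1/10: π_2/π_1 = (9/10)/(1/10) = 9.
From π_2 · 1/2 = π_3 · 7/8: π_3/π_2 = (1/2)/(7/8) = 4/7.
Take π_1 proportional to 1; then unnormalized π = (1, 9, 36/7). Normalize by dividing by the sum 106/7:
  π = (7/106, 63/106, 18/53).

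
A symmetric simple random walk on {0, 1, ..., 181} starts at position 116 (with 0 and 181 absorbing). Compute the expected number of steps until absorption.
E[τ | X_0 = 116] = 7540

Let v_k = E[τ | X_0 = k]. Boundary: v_0 = v_181 = 0. Recurrence: v_k = 1 + (v_{k-1} + v_{k+1})/2 for 1 ≤ k ≤ 180. The particular solution to v_k − (v_{k-1} + v_{k+1})/2 = 1 is v_k = −k^2. Adding homogeneous solution A + B k and matching boundaries gives v_k = k (181 − k). Substituting k = 116: v_116 = 116 · 65 = 7540.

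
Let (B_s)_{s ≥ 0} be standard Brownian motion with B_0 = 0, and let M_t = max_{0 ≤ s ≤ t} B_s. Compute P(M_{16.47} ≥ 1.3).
P(M_{16.47} ≥ 1.3) = 2·P(B_{16.47} ≥ 1.3) = 2(1 − Φ(1.3/√16.47)) ≈ 0.7487

By the reflection principle for Brownian motion, P(M_t ≥ a) = 2 · P(B_t ≥ a) for a ≥ 0. Since B_t ~ N(0, t), P(B_t ≥ 1.3) = 1 − Φ(1.3/√t) = 1 − Φ(1.3/√16.47) = 1 − Φ(0.3203). So
  P(M_{16.47} ≥ 1.3) = 2(1 − Φ(0.3203)) ≈ 0.7487.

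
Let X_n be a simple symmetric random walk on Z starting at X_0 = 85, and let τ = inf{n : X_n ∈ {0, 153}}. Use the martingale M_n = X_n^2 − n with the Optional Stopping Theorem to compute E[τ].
E[τ] = 5780

M_n = X_n^2 − n is a martingale (since E[X_{n+1}^2 | F_n] = X_n^2 + 1). By OST (τ has finite mean in a bounded region), E[M_τ] = E[M_0] = X_0^2 − 0 = 85^2 = 7225. Also E[M_τ] = E[X_τ^2] − E[τ]. The walk exits at 0 or 153, with P(hit 153 first) = 85/153, so E[X_τ^2] = 153^2 · 85/153 + 0 = 13005. Thus E[τ] = E[X_τ^2] − E[M_τ] = 13005 − 7225 = 5780 = 85(153 − 85) = 5780.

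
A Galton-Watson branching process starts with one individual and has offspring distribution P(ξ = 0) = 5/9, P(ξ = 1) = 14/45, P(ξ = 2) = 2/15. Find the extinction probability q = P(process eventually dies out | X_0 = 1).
q = 1

Mean offspring μ = 0·5/9 + 1·14/45 + 2·2/15 = 26/45 ≤ 1. For μ ≤ 1 with offspring not concentrated at 1, the Galton-Watson process goes extinct almost surely, so q = 1.
(Algebraic check: The pgf is f(s) = 5/9 + 14/45·s + 2/15·s². The extinction probability q is the smallest fixed point of f in [0, 1]. Setting s = f(s):
  2/15·s² + (14/45 − 1)·s + 5/9 = 0
  2/15·s² − (5/9 + 2/15)·s + 5/9 = 0
which factors as (s − 1)·(2/15·s − 5/9) = 0, giving roots s = 1 and s = (5/9)/(2/15) = 25/6. Since 25/6 ≥ 1, the smallest root in [0, 1] is s = 1.)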